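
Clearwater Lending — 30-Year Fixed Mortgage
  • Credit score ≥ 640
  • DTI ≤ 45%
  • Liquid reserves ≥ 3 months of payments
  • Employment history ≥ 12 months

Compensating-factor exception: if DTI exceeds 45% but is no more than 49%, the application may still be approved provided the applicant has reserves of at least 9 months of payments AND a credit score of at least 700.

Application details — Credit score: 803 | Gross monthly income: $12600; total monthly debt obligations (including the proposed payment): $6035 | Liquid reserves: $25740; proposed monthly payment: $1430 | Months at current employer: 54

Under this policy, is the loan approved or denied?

Credit score 803 ≥ 640 (meets base)
DTI: 6,035 ÷ 12,600 = 47.9%, over the 45% base limit.
Liquid reserves cover 25,740/1,430 = 18.0 months — ≥ 3 required
Employment 54 ≥ 12 months
DTI 47.9% is within the 45%–49% exception band; checking compensating factors.
Override check — reserves: 18.0 mo (ok); score: 803 (ok).
Both override conditions satisfied; DTI exception granted.

Approved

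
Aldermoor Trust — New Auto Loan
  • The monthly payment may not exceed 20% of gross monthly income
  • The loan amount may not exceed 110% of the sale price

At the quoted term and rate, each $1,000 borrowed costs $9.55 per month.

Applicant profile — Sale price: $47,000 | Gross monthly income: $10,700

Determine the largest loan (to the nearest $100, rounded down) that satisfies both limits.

Payment cap: 20% × $10,700 = $2,140/month.
At $9.55 per $1,000, that supports 2,140/9.55 × 1,000 ≈ $224,083 → $224,000.
LTV cap: 110% × $47,000 = $51,700 → $51,700.
Binding constraint: loan-to-value.

$51,700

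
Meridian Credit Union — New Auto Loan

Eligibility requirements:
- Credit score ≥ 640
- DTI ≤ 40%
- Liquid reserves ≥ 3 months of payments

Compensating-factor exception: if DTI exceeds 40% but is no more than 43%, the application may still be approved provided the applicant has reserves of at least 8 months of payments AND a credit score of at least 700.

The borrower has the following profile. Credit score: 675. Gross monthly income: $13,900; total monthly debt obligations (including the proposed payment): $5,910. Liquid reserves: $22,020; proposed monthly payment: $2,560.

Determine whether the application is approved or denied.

Credit score 675 ≥ 640 (meets base)
DTI: 5,910 ÷ 13,900 = 42.5%, over the 40% base limit.
Reserves = 22,020/2,560 = 8.6 months ≥ 3
42.5% falls in the override range (40%–43%), so the compensating-factor test applies.
Reserves 8.6 ≥ 8 months; credit score 675 < 700.
Override conditions not both satisfied; exception does not apply.

Denied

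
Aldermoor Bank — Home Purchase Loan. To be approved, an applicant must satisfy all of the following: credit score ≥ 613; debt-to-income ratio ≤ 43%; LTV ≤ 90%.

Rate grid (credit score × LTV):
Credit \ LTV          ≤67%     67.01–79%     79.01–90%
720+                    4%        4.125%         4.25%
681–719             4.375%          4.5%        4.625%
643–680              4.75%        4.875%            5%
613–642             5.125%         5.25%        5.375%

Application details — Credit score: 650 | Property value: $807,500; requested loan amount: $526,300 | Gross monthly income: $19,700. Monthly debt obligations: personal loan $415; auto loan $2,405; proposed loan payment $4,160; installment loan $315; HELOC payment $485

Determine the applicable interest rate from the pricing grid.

Credit score 650 ≥ 613; Total monthly debts = (415 + 2,405 + 4,160 + 315 + 485) = 7,780. DTI = 7,780/19,700 = 39.5% ≤ 43%
LTV: 526,300 ÷ 807,500 = 65.2%, within 90% cap
Credit 650 → row 643–680; LTV 65.2% → column ≤67%. Grid cell → 4.75%.

4.75%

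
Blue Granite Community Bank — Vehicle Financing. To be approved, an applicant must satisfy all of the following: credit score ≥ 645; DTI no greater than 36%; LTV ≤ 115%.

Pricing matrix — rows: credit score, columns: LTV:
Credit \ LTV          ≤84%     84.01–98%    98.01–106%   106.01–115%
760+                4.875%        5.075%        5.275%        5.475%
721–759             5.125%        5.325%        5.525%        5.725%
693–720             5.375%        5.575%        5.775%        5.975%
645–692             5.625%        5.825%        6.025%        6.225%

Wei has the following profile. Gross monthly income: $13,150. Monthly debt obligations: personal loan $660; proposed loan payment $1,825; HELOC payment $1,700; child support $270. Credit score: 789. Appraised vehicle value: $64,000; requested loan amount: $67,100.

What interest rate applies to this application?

Credit score 789 ≥ 645; Total monthly debts = (660 + 1,825 + 1,700 + 270) = 4,455. DTI: 4,455 ÷ 13,150 = 33.9%, within the 36% cap
Loan-to-value = 67,100/64,000 = 104.8% — pass (115% max)
Credit 789 → row 760+; LTV 104.8% → column 98.01–106%. Grid cell → 5.275%.

5.275%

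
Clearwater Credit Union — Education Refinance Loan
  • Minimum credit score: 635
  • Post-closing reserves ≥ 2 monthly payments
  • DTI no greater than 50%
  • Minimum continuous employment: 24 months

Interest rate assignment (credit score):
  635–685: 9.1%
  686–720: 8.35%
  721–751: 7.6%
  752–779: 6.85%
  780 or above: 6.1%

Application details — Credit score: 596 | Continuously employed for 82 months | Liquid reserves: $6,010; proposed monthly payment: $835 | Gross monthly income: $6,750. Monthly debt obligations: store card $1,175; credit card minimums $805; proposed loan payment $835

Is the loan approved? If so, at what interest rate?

Denied

Credit score 596 < 635 (below minimum)
Liquid reserves cover 6,010/835 = 7.2 months — ≥ 2 required
Employment 82 ≥ 24 months
Total monthly debts = (1,175 + 805 + 835) = 2,815. DTI: 2,815 ÷ 6,750 = 41.7%, within the 50% cap
Not all requirements met → denied.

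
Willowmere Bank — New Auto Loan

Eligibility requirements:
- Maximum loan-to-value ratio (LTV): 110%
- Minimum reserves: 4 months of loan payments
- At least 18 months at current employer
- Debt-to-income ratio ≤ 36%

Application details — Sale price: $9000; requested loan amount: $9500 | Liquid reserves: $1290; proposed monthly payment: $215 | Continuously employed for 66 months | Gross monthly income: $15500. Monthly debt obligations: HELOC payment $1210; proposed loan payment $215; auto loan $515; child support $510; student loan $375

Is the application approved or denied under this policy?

Approved

Loan-to-value = 9,500/9,000 = 105.6% — pass (110% max)
Reserves: 1,290 ÷ 215 = 6.0 months (meets 4-month minimum)
Employment 66 ≥ 18 months
Total monthly debts = (1,210 + 215 + 515 + 510 + 375) = 2,825. Debt-to-income = 2,825/15,500 = 18.2% — meets 36% limit
All criteria satisfied.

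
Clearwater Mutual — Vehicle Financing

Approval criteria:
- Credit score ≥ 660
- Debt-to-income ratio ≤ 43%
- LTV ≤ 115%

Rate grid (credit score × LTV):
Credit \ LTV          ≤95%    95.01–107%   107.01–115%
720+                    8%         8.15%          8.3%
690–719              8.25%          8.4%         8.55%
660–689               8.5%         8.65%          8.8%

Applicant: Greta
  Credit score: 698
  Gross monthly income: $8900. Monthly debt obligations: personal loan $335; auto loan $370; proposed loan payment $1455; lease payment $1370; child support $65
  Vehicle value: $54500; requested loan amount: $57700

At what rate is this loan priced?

8.4%

Credit score 698 ≥ 660; Total monthly debts = (335 + 370 + 1,455 + 1,370 + 65) = 3,595. DTI: 3,595 ÷ 8,900 = 40.4%, within the 43% cap
LTV: 57,700 ÷ 54,500 = 105.9%, within 115% cap
Row: 698 falls in 690–719. Column: 105.9% falls in 95.01–107%. Rate = 8.4%.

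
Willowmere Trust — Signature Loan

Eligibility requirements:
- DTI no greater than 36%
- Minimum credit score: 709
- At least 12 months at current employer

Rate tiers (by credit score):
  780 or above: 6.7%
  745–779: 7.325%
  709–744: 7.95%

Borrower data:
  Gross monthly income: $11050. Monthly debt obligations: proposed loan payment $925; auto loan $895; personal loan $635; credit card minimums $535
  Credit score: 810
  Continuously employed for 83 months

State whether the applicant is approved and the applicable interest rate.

Credit score 810 ≥ 709 (meets minimum)
Total monthly debts = (925 + 895 + 635 + 535) = 2,990. DTI = 2,990/11,050 = 27.1% ≤ 36%
Employment 83 ≥ 12 months
All requirements met. Score 810 falls in the 780 or above tier → 6.7%.

Approved at 6.7%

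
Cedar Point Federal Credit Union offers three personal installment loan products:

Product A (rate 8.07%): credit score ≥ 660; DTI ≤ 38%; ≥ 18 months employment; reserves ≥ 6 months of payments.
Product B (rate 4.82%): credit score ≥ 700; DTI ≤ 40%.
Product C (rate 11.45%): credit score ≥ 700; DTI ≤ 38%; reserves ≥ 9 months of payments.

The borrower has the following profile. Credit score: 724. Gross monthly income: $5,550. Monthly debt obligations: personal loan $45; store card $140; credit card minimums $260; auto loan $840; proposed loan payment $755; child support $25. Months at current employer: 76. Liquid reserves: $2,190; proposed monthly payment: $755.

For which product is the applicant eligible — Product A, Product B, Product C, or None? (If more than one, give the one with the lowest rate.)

Total debts = (45 + 140 + 260 + 840 + 755 + 25) = 2,065; DTI = 2,065/5,550 = 37.2%.
Reserves = 2,190/755 = 2.9 months.
Product A: score 724 ≥ 660; DTI 37.2% ≤ 38%; employment 76 ≥ 18 mo; reserves 2.9 < 6 mo → does not qualify.
Product B: score 724 ≥ 700; DTI 37.2% ≤ 40% → qualifies.
Product C: score 724 ≥ 700; DTI 37.2% ≤ 38%; reserves 2.9 < 9 mo → does not qualify.

Product B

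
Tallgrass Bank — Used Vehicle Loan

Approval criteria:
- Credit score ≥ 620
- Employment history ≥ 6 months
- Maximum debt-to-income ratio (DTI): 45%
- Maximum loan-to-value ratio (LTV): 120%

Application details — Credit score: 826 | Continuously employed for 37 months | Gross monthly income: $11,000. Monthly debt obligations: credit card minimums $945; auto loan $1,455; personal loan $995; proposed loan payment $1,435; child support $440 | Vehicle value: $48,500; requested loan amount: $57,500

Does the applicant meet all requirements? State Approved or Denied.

Denied

Credit score 826 ≥ 620 (meets)
Employment 37 ≥ 6 months
Total monthly debts = (945 + 1,455 + 995 + 1,435 + 440) = 5,270. DTI = 5,270/11,000 = 47.9% > 45%
LTV = 57,500/48,500 = 118.6% ≤ 120%
Fails on DTI.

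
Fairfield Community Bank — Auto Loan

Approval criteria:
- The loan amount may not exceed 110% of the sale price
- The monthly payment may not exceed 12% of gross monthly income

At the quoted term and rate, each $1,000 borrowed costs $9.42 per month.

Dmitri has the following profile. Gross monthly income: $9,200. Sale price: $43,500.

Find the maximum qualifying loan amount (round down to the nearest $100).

$47,800

Payment cap: 12% × $9,200 = $1,104/month.
At $9.42 per $1,000, that supports 1,104/9.42 × 1,000 ≈ $117,197 → $117,100.
LTV cap: 110% × $43,500 = $47,850 → $47,800.
Binding constraint: loan-to-value.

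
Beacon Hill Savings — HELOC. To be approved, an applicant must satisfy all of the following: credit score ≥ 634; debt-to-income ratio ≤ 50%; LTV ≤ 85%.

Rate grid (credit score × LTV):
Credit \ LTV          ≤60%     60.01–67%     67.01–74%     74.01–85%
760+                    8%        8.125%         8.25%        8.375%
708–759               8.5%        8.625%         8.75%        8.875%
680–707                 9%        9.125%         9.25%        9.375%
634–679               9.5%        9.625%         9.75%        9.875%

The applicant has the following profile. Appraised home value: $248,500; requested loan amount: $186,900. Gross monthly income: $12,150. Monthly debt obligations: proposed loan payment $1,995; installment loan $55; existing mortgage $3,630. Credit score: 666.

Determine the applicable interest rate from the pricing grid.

Credit score 666 ≥ 634; Total monthly debts = (1,995 + 55 + 3,630) = 5,680. DTI = 5,680/12,150 = 46.7% ≤ 50%
LTV = 186,900/248,500 = 75.2% ≤ 85%
Credit 666 → row 634–679; LTV 75.2% → column 74.01–85%. Grid cell → 9.875%.

9.875%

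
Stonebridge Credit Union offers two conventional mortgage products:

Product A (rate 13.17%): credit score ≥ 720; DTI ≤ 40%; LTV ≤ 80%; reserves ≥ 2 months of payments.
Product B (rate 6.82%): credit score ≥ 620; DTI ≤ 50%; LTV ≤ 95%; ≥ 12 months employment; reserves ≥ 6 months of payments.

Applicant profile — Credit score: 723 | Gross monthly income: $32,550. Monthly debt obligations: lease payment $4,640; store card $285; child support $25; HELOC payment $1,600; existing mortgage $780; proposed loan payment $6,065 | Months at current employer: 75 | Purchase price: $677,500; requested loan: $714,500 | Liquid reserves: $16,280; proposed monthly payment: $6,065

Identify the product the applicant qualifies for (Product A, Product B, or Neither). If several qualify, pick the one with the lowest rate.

Neither

Total debts = (4,640 + 285 + 25 + 1,600 + 780 + 6,065) = 13,395; DTI = 13,395/32,550 = 41.2%.
LTV = 714,500/677,500 = 105.5%.
Reserves = 16,280/6,065 = 2.7 months.
Product A: score 723 ≥ 720; DTI 41.2% > 40%; LTV 105.5% > 80%; reserves 2.7 ≥ 2 mo → does not qualify.
Product B: score 723 ≥ 620; DTI 41.2% ≤ 50%; LTV 105.5% > 95%; employment 75 ≥ 12 mo; reserves 2.7 < 6 mo → does not qualify.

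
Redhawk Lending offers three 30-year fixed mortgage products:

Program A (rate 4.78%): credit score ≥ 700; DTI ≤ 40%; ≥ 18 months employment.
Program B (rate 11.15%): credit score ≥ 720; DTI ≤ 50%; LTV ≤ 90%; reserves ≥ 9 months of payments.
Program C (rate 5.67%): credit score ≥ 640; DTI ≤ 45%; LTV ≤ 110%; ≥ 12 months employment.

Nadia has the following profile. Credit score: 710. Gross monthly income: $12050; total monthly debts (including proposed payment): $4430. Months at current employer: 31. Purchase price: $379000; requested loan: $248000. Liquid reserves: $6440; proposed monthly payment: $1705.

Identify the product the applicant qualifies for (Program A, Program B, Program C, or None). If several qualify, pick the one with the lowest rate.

Program A

DTI = 4,430/12,050 = 36.8%.
LTV = 248,000/379,000 = 65.4%.
Reserves = 6,440/1,705 = 3.8 months.
Program A: score 710 ≥ 700; DTI 36.8% ≤ 40%; employment 31 ≥ 18 mo → qualifies.
Program B: score 710 < 720; DTI 36.8% ≤ 50%; LTV 65.4% ≤ 90%; reserves 3.8 < 9 mo → does not qualify.
Program C: score 710 ≥ 640; DTI 36.8% ≤ 45%; LTV 65.4% ≤ 110%; employment 31 ≥ 12 mo → qualifies.
Qualifying: Program A, Program C. Lowest rate is 4.78% → Program A.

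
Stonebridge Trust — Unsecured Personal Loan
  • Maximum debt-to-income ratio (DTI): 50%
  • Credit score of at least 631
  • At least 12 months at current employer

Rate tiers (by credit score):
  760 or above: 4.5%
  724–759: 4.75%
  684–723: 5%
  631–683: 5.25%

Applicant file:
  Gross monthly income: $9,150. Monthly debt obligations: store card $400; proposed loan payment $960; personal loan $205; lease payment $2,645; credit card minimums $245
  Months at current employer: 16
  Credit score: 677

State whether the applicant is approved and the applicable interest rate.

Credit score 677 ≥ 631 (meets minimum)
Employment 16 ≥ 12 months
Total monthly debts = (400 + 960 + 205 + 2,645 + 245) = 4,455. DTI: 4,455 ÷ 9,150 = 48.7%, within the 50% cap
All requirements met. Score 677 falls in the 631–683 tier → 5.25%.

Approved at 5.25%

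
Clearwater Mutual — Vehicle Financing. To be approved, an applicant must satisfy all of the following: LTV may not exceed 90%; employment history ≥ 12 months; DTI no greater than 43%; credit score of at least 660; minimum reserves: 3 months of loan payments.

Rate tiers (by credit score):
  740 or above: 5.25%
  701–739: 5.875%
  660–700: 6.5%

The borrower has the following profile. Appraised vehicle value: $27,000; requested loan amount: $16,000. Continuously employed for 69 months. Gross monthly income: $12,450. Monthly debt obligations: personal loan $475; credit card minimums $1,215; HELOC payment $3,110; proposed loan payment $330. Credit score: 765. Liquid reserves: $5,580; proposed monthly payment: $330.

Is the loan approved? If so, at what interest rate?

Credit score 765 ≥ 660 (meets minimum)
Liquid reserves cover 5,580/330 = 16.9 months — ≥ 3 required
Total monthly debts = (475 + 1,215 + 3,110 + 330) = 5,130. DTI: 5,130 ÷ 12,450 = 41.2%, within the 43% cap
Employment 69 ≥ 12 months
LTV = 16,000/27,000 = 59.3% ≤ 90%
All requirements met. Score 765 falls in the 740 or above tier → 5.25%.

Approved at 5.25%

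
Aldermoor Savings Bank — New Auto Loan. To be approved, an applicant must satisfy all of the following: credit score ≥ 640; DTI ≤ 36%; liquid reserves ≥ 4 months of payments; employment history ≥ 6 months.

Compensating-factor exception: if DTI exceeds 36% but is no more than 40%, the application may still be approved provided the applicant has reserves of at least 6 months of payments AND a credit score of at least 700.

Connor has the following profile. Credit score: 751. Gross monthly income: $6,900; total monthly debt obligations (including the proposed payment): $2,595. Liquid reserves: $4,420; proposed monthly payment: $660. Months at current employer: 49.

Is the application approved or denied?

Credit score 751 ≥ 640 (meets base)
DTI: 2,595 ÷ 6,900 = 37.6%, over the 36% base limit.
Liquid reserves cover 4,420/660 = 6.7 months — ≥ 4 required
Employment 49 ≥ 6 months
37.6% falls in the override range (36%–40%), so the compensating-factor test applies.
Override check — reserves: 6.7 mo (ok); score: 751 (ok).
Both override conditions satisfied; DTI exception granted.

Approved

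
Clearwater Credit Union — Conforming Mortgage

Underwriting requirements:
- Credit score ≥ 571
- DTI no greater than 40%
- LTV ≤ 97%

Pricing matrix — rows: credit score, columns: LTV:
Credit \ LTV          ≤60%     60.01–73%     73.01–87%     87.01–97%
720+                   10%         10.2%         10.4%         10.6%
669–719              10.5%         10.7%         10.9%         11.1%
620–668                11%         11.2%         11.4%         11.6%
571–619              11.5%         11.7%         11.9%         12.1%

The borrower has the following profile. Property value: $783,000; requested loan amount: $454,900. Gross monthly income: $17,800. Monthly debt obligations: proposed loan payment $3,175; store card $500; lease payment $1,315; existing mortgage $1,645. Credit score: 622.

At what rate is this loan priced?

11%

Credit score 622 ≥ 571; Total monthly debts = (3,175 + 500 + 1,315 + 1,645) = 6,635. DTI: 6,635 ÷ 17,800 = 37.3%, within the 40% cap
LTV: 454,900 ÷ 783,000 = 58.1%, within 97% cap
Score 622 is in the 620–668 band; LTV 58.1% is in the ≤60% band → 11%.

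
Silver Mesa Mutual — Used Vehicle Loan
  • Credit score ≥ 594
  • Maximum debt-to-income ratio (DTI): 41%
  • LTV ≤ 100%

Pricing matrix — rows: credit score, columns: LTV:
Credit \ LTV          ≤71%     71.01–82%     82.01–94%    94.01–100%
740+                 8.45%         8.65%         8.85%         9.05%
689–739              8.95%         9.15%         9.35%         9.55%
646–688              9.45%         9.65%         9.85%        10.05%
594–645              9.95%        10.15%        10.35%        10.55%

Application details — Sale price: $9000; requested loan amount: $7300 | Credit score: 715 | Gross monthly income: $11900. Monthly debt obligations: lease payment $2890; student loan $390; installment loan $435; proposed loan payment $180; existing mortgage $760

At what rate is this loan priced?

9.15%

Credit score 715 ≥ 594; Total monthly debts = (2,890 + 390 + 435 + 180 + 760) = 4,655. DTI: 4,655 ÷ 11,900 = 39.1%, within the 41% cap
Loan-to-value = 7,300/9,000 = 81.1% — pass (100% max)
Row: 715 falls in 689–739. Column: 81.1% falls in 71.01–82%. Rate = 9.15%.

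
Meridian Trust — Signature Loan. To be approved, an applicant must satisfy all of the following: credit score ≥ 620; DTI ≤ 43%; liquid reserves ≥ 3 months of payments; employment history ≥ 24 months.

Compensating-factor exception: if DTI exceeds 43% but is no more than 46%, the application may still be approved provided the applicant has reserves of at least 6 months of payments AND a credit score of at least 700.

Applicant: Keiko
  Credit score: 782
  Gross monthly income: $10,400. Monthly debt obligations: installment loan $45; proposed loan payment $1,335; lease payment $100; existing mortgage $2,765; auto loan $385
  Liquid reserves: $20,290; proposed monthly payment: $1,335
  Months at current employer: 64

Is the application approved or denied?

Credit score 782 ≥ 620 (meets base)
Total debts = (45 + 1,335 + 100 + 2,765 + 385) = 4,630. DTI: 4,630 ÷ 10,400 = 44.5%, over the 43% base limit.
Reserves: 20,290 ÷ 1,335 = 15.2 months (meets 3-month minimum)
Employment 64 ≥ 24 months
DTI 44.5% is within the 43%–46% exception band; checking compensating factors.
Reserves 15.2 ≥ 6 months; credit score 782 ≥ 700.
Both compensating conditions met → exception applies.

Approved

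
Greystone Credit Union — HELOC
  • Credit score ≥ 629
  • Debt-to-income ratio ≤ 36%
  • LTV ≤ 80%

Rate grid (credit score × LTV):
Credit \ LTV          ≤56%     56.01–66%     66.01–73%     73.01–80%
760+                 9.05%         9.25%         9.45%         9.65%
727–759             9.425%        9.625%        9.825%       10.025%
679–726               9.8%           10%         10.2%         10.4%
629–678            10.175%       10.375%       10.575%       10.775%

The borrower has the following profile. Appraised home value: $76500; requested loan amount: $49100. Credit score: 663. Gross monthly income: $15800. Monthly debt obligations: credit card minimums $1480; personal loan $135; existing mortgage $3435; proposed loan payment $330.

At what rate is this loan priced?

10.375%

Credit score 663 ≥ 629; Total monthly debts = (1,480 + 135 + 3,435 + 330) = 5,380. DTI: 5,380 ÷ 15,800 = 34.1%, within the 36% cap
LTV = 49,100/76,500 = 64.2% ≤ 80%
Credit 663 → row 629–678; LTV 64.2% → column 56.01–66%. Grid cell → 10.375%.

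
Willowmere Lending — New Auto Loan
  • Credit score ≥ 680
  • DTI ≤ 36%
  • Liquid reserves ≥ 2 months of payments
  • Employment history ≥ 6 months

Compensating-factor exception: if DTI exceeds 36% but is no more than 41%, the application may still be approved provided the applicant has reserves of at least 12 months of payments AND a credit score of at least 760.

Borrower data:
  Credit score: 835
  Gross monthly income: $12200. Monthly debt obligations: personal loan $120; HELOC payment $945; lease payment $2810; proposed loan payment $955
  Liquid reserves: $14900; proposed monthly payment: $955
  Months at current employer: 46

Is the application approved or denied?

Approved

Credit score 835 ≥ 680 (meets base)
Total debts = (120 + 945 + 2,810 + 955) = 4,830. DTI = 4,830/12,200 = 39.6% > 36% — standard DTI limit exceeded.
Reserves: 14,900 ÷ 955 = 15.6 months (meets 2-month minimum)
Employment 46 ≥ 6 months
DTI 39.6% is within the 36%–41% exception band; checking compensating factors.
Reserves 15.6 ≥ 12 months; credit score 835 ≥ 760.
Both compensating conditions met → exception applies.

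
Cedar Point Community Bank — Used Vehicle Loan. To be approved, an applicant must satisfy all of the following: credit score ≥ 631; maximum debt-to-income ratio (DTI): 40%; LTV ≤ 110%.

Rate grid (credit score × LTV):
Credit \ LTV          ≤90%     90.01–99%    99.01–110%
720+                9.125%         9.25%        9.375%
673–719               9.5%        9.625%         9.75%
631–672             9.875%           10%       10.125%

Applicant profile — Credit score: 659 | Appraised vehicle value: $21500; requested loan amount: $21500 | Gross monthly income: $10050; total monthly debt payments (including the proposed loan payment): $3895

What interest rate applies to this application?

10.125%

Credit score 659 ≥ 631; Debt-to-income = 3,895/10,050 = 38.8% — meets 40% limit
Loan-to-value = 21,500/21,500 = 100% — pass (110% max)
Score 659 is in the 631–672 band; LTV 100% is in the 99.01–110% band → 10.125%.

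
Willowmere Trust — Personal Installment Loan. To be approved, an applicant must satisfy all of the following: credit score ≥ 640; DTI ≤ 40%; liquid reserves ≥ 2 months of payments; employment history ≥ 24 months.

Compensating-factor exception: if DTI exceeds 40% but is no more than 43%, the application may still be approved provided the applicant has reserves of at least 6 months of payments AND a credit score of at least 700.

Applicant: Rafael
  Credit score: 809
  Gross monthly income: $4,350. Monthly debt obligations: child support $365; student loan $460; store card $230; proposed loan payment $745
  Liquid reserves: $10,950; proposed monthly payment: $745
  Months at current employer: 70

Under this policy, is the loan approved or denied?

Credit score 809 ≥ 640 (meets base)
Total debts = (365 + 460 + 230 + 745) = 1,800. DTI = 1,800/4,350 = 41.4% > 40% — standard DTI limit exceeded.
Liquid reserves cover 10,950/745 = 14.7 months — ≥ 2 required
Employment 70 ≥ 24 months
DTI 41.4% is within the 40%–43% exception band; checking compensating factors.
Reserves 14.7 ≥ 6 months; credit score 809 ≥ 700.
Both override conditions satisfied; DTI exception granted.

Approved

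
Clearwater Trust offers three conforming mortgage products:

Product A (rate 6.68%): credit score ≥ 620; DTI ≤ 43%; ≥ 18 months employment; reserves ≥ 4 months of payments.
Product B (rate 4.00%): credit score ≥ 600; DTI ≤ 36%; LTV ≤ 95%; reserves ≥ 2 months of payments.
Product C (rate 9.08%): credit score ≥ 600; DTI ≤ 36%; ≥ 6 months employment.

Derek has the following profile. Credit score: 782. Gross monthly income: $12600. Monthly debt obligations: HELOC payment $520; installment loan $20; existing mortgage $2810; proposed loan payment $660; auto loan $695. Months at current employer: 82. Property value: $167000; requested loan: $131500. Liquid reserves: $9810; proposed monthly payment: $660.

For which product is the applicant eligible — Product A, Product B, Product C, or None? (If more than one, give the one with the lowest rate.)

Total debts = (520 + 20 + 2,810 + 660 + 695) = 4,705; DTI = 4,705/12,600 = 37.3%.
LTV = 131,500/167,000 = 78.7%.
Reserves = 9,810/660 = 14.9 months.
Product A: score 782 ≥ 620; DTI 37.3% ≤ 43%; employment 82 ≥ 18 mo; reserves 14.9 ≥ 4 mo → qualifies.
Product B: score 782 ≥ 600; DTI 37.3% > 36%; LTV 78.7% ≤ 95%; reserves 14.9 ≥ 2 mo → does not qualify.
Product C: score 782 ≥ 600; DTI 37.3% > 36%; employment 82 ≥ 6 mo → does not qualify.

Product A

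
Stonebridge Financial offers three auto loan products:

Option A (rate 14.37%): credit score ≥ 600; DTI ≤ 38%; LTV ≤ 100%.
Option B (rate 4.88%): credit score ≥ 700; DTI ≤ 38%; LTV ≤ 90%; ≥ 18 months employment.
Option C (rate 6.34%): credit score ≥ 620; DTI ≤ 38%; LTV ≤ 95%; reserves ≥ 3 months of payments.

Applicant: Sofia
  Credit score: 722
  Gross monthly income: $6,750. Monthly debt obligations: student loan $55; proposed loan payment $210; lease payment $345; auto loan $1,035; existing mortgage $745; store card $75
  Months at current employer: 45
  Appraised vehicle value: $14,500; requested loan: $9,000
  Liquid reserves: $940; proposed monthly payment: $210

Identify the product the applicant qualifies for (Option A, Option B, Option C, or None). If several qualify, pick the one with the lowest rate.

Option B

Total debts = (55 + 210 + 345 + 1,035 + 745 + 75) = 2,465; DTI = 2,465/6,750 = 36.5%.
LTV = 9,000/14,500 = 62.1%.
Reserves = 940/210 = 4.5 months.
Option A: score 722 ≥ 600; DTI 36.5% ≤ 38%; LTV 62.1% ≤ 100% → qualifies.
Option B: score 722 ≥ 700; DTI 36.5% ≤ 38%; LTV 62.1% ≤ 90%; employment 45 ≥ 18 mo → qualifies.
Option C: score 722 ≥ 620; DTI 36.5% ≤ 38%; LTV 62.1% ≤ 95%; reserves 4.5 ≥ 3 mo → qualifies.
Qualifying: Option A, Option B, Option C. Lowest rate is 4.88% → Option B.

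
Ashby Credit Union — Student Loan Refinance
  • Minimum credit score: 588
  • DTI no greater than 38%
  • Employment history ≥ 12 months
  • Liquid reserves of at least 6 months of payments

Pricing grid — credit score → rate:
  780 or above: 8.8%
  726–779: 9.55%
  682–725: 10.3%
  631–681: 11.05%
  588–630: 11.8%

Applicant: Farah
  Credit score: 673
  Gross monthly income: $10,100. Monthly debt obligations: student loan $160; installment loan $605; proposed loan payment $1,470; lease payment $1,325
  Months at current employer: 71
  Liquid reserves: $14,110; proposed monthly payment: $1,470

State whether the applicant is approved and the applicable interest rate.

Approved at 11.05%

Credit score 673 ≥ 588 (meets minimum)
Reserves = 14,110/1,470 = 9.6 months ≥ 6
Employment 71 ≥ 12 months
Total monthly debts = (160 + 605 + 1,470 + 1,325) = 3,560. DTI: 3,560 ÷ 10,100 = 35.2%, within the 38% cap
All requirements met. Score 673 falls in the 631–681 tier → 11.05%.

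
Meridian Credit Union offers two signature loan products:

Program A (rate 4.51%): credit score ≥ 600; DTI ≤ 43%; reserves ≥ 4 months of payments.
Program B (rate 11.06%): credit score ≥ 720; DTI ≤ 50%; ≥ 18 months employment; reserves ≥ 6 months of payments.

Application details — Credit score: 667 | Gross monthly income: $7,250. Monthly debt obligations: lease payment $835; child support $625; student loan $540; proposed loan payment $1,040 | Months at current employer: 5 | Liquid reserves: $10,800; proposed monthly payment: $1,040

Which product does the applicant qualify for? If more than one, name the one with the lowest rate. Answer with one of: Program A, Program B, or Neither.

Total debts = (835 + 625 + 540 + 1,040) = 3,040; DTI = 3,040/7,250 = 41.9%.
Reserves = 10,800/1,040 = 10.4 months.
Program A: score 667 ≥ 600; DTI 41.9% ≤ 43%; reserves 10.4 ≥ 4 mo → qualifies.
Program B: score 667 < 720; DTI 41.9% ≤ 50%; employment 5 < 18 mo; reserves 10.4 ≥ 6 mo → does not qualify.

Program A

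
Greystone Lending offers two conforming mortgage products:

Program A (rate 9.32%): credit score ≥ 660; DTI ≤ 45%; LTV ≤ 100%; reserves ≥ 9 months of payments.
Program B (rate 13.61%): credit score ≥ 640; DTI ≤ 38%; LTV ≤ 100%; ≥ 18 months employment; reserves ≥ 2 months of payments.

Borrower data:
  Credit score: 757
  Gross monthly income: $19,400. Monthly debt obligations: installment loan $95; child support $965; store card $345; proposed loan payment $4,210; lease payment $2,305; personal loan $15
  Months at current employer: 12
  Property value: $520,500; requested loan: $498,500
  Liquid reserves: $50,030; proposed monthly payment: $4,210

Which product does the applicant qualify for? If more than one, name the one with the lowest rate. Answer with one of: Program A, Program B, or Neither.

Program A

Total debts = (95 + 965 + 345 + 4,210 + 2,305 + 15) = 7,935; DTI = 7,935/19,400 = 40.9%.
LTV = 498,500/520,500 = 95.8%.
Reserves = 50,030/4,210 = 11.9 months.
Program A: score 757 ≥ 660; DTI 40.9% ≤ 45%; LTV 95.8% ≤ 100%; reserves 11.9 ≥ 9 mo → qualifies.
Program B: score 757 ≥ 640; DTI 40.9% > 38%; LTV 95.8% ≤ 100%; employment 12 < 18 mo; reserves 11.9 ≥ 2 mo → does not qualify.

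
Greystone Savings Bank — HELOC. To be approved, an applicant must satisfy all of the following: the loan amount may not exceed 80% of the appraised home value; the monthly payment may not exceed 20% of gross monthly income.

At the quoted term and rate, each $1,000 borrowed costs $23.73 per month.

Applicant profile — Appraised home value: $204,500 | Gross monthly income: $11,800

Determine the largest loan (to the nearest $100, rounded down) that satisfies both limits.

Payment cap: 20% × $11,800 = $2,360/month.
At $23.73 per $1,000, that supports 2,360/23.73 × 1,000 ≈ $99,452 → $99,400.
LTV cap: 80% × $204,500 = $163,600 → $163,600.
Binding constraint: payment-to-income.

$99,400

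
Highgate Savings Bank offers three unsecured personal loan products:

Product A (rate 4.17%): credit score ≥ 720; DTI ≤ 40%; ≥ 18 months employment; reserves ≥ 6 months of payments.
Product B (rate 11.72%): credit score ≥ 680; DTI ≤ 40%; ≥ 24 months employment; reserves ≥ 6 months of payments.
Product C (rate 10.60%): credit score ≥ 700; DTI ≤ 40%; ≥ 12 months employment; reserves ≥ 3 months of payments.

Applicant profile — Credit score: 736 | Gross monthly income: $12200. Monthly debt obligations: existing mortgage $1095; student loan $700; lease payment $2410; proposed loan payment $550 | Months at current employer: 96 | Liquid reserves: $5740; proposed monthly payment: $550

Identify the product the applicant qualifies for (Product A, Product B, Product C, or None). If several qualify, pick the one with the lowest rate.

Total debts = (1,095 + 700 + 2,410 + 550) = 4,755; DTI = 4,755/12,200 = 39%.
Reserves = 5,740/550 = 10.4 months.
Product A: score 736 ≥ 720; DTI 39% ≤ 40%; employment 96 ≥ 18 mo; reserves 10.4 ≥ 6 mo → qualifies.
Product B: score 736 ≥ 680; DTI 39% ≤ 40%; employment 96 ≥ 24 mo; reserves 10.4 ≥ 6 mo → qualifies.
Product C: score 736 ≥ 700; DTI 39% ≤ 40%; employment 96 ≥ 12 mo; reserves 10.4 ≥ 3 mo → qualifies.
Qualifying: Product A, Product B, Product C. Lowest rate is 4.17% → Product A.

Product A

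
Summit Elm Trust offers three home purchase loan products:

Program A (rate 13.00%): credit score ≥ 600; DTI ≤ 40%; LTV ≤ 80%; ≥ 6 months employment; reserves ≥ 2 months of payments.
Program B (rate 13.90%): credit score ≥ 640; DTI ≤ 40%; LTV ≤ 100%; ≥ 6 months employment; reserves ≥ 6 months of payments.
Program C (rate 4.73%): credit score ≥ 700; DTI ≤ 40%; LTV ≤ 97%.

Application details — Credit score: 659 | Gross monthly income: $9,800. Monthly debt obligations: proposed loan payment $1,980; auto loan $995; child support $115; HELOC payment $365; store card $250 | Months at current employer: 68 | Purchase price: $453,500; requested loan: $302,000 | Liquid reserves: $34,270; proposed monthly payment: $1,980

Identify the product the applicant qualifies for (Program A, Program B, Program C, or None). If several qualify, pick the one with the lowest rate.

Program A

Total debts = (1,980 + 995 + 115 + 365 + 250) = 3,705; DTI = 3,705/9,800 = 37.8%.
LTV = 302,000/453,500 = 66.6%.
Reserves = 34,270/1,980 = 17.3 months.
Program A: score 659 ≥ 600; DTI 37.8% ≤ 40%; LTV 66.6% ≤ 80%; employment 68 ≥ 6 mo; reserves 17.3 ≥ 2 mo → qualifies.
Program B: score 659 ≥ 640; DTI 37.8% ≤ 40%; LTV 66.6% ≤ 100%; employment 68 ≥ 6 mo; reserves 17.3 ≥ 6 mo → qualifies.
Program C: score 659 < 700; DTI 37.8% ≤ 40%; LTV 66.6% ≤ 97% → does not qualify.
Qualifying: Program A, Program B. Lowest rate is 13.00% → Program A.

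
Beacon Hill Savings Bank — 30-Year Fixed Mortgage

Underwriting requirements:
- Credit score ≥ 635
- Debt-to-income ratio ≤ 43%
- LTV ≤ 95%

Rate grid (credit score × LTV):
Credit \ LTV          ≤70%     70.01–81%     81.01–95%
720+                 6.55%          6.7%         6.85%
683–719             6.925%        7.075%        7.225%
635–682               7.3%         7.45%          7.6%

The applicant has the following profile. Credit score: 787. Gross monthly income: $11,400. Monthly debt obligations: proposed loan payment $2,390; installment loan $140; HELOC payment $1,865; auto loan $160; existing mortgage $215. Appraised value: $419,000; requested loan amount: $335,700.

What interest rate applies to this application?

6.7%

Credit score 787 ≥ 635; Total monthly debts = (2,390 + 140 + 1,865 + 160 + 215) = 4,770. DTI: 4,770 ÷ 11,400 = 41.8%, within the 43% cap
LTV: 335,700 ÷ 419,000 = 80.1%, within 95% cap
Score 787 is in the 720+ band; LTV 80.1% is in the 70.01–81% band → 6.7%.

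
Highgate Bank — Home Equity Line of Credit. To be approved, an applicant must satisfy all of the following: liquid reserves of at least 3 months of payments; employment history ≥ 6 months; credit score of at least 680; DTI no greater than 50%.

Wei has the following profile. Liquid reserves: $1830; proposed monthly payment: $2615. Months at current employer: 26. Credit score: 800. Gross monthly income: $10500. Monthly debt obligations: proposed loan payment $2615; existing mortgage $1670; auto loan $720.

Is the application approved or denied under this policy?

Liquid reserves cover 1,830/2,615 = 0.7 months — < 3 required
Employment 26 ≥ 6 months
Credit score 800 ≥ 680 (meets)
Total monthly debts = (2,615 + 1,670 + 720) = 5,005. DTI = 5,005/10,500 = 47.7% ≤ 50%
Fails on reserves.

Denied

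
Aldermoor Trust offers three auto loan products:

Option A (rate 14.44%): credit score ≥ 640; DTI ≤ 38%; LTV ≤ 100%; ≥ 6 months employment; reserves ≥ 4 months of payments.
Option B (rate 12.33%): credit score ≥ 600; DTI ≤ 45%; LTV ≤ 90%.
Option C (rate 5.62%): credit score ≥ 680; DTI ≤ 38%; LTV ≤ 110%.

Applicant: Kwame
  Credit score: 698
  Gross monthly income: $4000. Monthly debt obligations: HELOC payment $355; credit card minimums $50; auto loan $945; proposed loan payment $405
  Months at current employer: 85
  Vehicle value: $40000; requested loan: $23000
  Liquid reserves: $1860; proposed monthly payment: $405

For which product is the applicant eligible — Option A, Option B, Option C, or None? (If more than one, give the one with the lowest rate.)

Total debts = (355 + 50 + 945 + 405) = 1,755; DTI = 1,755/4,000 = 43.9%.
LTV = 23,000/40,000 = 57.5%.
Reserves = 1,860/405 = 4.6 months.
Option A: score 698 ≥ 640; DTI 43.9% > 38%; LTV 57.5% ≤ 100%; employment 85 ≥ 6 mo; reserves 4.6 ≥ 4 mo → does not qualify.
Option B: score 698 ≥ 600; DTI 43.9% ≤ 45%; LTV 57.5% ≤ 90% → qualifies.
Option C: score 698 ≥ 680; DTI 43.9% > 38%; LTV 57.5% ≤ 110% → does not qualify.

Option B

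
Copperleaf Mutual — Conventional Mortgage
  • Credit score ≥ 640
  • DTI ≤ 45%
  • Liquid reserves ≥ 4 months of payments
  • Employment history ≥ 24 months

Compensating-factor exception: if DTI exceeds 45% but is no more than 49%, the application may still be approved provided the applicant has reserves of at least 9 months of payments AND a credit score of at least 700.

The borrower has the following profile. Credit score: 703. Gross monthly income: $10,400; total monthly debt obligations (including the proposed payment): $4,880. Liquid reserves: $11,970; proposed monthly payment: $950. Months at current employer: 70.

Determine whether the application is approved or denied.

Credit score 703 ≥ 640 (meets base)
DTI: 4,880 ÷ 10,400 = 46.9%, over the 45% base limit.
Reserves = 11,970/950 = 12.6 months ≥ 4
Employment 70 ≥ 24 months
DTI 46.9% is within the 45%–49% exception band; checking compensating factors.
Reserves 12.6 ≥ 9 months; credit score 703 ≥ 700.
Both compensating conditions met → exception applies.

Approved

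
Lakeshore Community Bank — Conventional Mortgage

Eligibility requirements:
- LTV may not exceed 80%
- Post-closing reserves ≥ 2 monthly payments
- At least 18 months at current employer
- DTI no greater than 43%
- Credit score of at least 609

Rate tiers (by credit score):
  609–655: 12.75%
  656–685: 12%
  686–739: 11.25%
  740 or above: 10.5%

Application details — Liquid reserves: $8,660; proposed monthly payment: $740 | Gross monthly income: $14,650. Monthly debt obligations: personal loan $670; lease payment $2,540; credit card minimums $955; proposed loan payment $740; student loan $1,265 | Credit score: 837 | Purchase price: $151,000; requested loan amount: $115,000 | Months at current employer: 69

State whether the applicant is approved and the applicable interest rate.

Credit score 837 ≥ 609 (meets minimum)
Total monthly debts = (670 + 2,540 + 955 + 740 + 1,265) = 6,170. DTI: 6,170 ÷ 14,650 = 42.1%, within the 43% cap
Employment 69 ≥ 18 months
Liquid reserves cover 8,660/740 = 11.7 months — ≥ 2 required
Loan-to-value = 115,000/151,000 = 76.2% — pass (80% max)
All requirements met. Score 837 falls in the 740 or above tier → 10.5%.

Approved at 10.5%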